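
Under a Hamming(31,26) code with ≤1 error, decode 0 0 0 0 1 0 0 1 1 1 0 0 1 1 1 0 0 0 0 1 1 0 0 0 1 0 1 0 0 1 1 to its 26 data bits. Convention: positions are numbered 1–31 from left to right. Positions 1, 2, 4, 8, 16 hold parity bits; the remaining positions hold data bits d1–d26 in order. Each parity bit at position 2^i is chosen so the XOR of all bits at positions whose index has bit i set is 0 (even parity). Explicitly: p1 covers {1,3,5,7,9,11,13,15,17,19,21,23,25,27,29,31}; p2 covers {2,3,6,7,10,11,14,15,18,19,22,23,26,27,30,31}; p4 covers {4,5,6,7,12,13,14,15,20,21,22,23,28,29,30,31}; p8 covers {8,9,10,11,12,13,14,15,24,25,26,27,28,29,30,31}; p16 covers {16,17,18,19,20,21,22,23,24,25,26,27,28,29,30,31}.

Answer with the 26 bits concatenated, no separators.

01001100111000110001010011

s1 (pos 1,3,5,7,9,11,13,15,17,19,21,23,25,27,29,31): 0⊕0⊕1⊕0⊕1⊕0⊕1⊕1⊕0⊕0⊕1⊕0⊕1⊕1⊕0⊕1 = 0
s2 (pos 2,3,6,7,10,11,14,15,18,19,22,23,26,27,30,31): 0⊕0⊕0⊕0⊕1⊕0⊕1⊕1⊕0⊕0⊕0⊕0⊕0⊕1⊕1⊕1 = 0
s4 (pos 4,5,6,7,12,13,14,15,20,21,22,23,28,29,30,31): 0⊕1⊕0⊕0⊕0⊕1⊕1⊕1⊕1⊕1⊕0⊕0⊕0⊕0⊕1⊕1 = 0
s8 (pos 8,9,10,11,12,13,14,15,24,25,26,27,28,29,30,31): 1⊕1⊕1⊕0⊕0⊕1⊕1⊕1⊕0⊕1⊕0⊕1⊕0⊕0⊕1⊕1 = 0
s16 (pos 16,17,18,19,20,21,22,23,24,25,26,27,28,29,30,31): 0⊕0⊕0⊕0⊕1⊕1⊕0⊕0⊕0⊕1⊕0⊕1⊕0⊕0⊕1⊕1 = 0
Syndrome s16…s1 = 00000 → no error.
Read data bits from positions 3,5,6,7,9,10,11,12,13,14,15,17,18,19,20,21,22,23,24,25,26,27,28,29,30,31: 01001100111000110001010011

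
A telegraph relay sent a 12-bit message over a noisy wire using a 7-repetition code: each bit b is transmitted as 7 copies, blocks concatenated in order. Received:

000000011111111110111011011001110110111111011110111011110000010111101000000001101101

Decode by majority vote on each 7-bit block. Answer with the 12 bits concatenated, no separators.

011111110101

Block 1 (0000000): 0 ones → 0
Block 2 (1111111): 7 ones → 1
Block 3 (1110111): 6 ones → 1
Block 4 (0110110): 4 ones → 1
Block 5 (0111011): 5 ones → 1
Block 6 (0111111): 6 ones → 1
Block 7 (0111101): 5 ones → 1
Block 8 (1101111): 6 ones → 1
Block 9 (0000010): 1 one → 0
Block 10 (1111010): 5 ones → 1
Block 11 (0000000): 0 ones → 0
Block 12 (1101101): 5 ones → 1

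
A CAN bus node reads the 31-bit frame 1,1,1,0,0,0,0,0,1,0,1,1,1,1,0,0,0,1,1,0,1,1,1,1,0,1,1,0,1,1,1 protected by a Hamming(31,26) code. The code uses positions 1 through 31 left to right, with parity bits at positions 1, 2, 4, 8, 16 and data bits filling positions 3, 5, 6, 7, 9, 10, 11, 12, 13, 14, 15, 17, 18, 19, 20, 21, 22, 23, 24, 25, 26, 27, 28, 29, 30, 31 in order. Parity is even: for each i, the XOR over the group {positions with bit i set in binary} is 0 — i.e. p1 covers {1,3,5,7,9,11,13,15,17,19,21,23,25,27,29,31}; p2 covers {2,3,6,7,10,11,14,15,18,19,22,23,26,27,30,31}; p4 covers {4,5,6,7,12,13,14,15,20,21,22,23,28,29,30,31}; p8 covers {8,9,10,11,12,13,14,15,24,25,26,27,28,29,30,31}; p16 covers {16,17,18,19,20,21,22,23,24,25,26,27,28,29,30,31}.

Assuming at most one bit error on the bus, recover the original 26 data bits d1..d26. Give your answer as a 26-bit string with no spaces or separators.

s1 (pos 1,3,5,7,9,11,13,15,17,19,21,23,25,27,29,31): 1⊕1⊕0⊕0⊕1⊕1⊕1⊕0⊕0⊕1⊕1⊕1⊕0⊕1⊕1⊕1 = 1
s2 (pos 2,3,6,7,10,11,14,15,18,19,22,23,26,27,30,31): 1⊕1⊕0⊕0⊕0⊕1⊕1⊕0⊕1⊕1⊕1⊕1⊕1⊕1⊕1⊕1 = 0
s4 (pos 4,5,6,7,12,13,14,15,20,21,22,23,28,29,30,31): 0⊕0⊕0⊕0⊕1⊕1⊕1⊕0⊕0⊕1⊕1⊕1⊕0⊕1⊕1⊕1 = 1
s8 (pos 8,9,10,11,12,13,14,15,24,25,26,27,28,29,30,31): 0⊕1⊕0⊕1⊕1⊕1⊕1⊕0⊕1⊕0⊕1⊕1⊕0⊕1⊕1⊕1 = 1
s16 (pos 16,17,18,19,20,21,22,23,24,25,26,27,28,29,30,31): 0⊕0⊕1⊕1⊕0⊕1⊕1⊕1⊕1⊕0⊕1⊕1⊕0⊕1⊕1⊕1 = 1
Syndrome s16…s1 = 11101 → error at position 29.
Flip position 29: 1110000010111100011011110110111 → 1110000010111100011011110110011
Read data bits from positions 3,5,6,7,9,10,11,12,13,14,15,17,18,19,20,21,22,23,24,25,26,27,28,29,30,31: 10001011110011011110110011

10001011110011011110110011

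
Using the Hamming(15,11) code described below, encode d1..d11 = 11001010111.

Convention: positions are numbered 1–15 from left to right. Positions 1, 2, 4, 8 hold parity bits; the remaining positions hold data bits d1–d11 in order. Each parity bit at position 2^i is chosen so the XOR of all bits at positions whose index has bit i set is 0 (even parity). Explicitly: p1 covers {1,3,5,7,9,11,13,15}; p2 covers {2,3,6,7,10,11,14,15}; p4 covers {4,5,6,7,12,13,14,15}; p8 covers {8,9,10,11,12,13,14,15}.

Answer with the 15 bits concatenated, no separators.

001010011010111

Place data at non-parity positions: p1 p2 1 p4 1 0 0 p8 1 0 1 0 1 1 1
p1 (pos 1,3,5,7,9,11,13,15): XOR of data positions = 1⊕1⊕0⊕1⊕1⊕1⊕1 = 0
p2 (pos 2,3,6,7,10,11,14,15): XOR of data positions = 1⊕0⊕0⊕0⊕1⊕1⊕1 = 0
p4 (pos 4,5,6,7,12,13,14,15): XOR of data positions = 1⊕0⊕0⊕0⊕1⊕1⊕1 = 0
p8 (pos 8,9,10,11,12,13,14,15): XOR of data positions = 1⊕0⊕1⊕0⊕1⊕1⊕1 = 1
Codeword: 001010011010111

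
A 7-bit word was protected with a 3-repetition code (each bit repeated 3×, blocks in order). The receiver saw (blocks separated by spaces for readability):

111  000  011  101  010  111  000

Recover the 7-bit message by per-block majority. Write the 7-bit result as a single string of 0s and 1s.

Block 1 (111): 3 ones → 1
Block 2 (000): 0 ones → 0
Block 3 (011): 2 ones → 1
Block 4 (101): 2 ones → 1
Block 5 (010): 1 one → 0
Block 6 (111): 3 ones → 1
Block 7 (000): 0 ones → 0

1011010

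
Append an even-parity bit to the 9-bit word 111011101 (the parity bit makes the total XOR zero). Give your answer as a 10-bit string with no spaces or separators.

1110111011

XOR of the 9 data bits: 1⊕1⊕1⊕0⊕1⊕1⊕1⊕0⊕1 = 1
Parity bit = 1 (so all 10 bits XOR to 0).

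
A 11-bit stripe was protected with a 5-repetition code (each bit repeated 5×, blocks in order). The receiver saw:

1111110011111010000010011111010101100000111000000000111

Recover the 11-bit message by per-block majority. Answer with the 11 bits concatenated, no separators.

Block 1 (11111): 5 ones → 1
Block 2 (10011): 3 ones → 1
Block 3 (11101): 4 ones → 1
Block 4 (00000): 0 ones → 0
Block 5 (10011): 3 ones → 1
Block 6 (11101): 4 ones → 1
Block 7 (01011): 3 ones → 1
Block 8 (00000): 0 ones → 0
Block 9 (11100): 3 ones → 1
Block 10 (00000): 0 ones → 0
Block 11 (00111): 3 ones → 1

11101110101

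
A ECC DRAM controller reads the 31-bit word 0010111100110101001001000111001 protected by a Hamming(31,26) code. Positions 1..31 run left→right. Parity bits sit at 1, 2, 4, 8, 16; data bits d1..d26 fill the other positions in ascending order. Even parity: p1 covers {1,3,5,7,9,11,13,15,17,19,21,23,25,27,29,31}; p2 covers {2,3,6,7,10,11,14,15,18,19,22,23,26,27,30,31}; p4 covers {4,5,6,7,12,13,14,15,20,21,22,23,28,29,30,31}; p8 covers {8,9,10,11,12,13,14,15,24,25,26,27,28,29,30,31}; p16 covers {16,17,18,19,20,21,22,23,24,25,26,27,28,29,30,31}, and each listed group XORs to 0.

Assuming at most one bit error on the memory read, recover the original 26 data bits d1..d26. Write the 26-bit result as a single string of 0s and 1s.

11110011010101001000111001

s1 (pos 1,3,5,7,9,11,13,15,17,19,21,23,25,27,29,31): 0⊕1⊕1⊕1⊕0⊕1⊕0⊕0⊕0⊕1⊕0⊕0⊕0⊕1⊕0⊕1 = 1
s2 (pos 2,3,6,7,10,11,14,15,18,19,22,23,26,27,30,31): 0⊕1⊕1⊕1⊕0⊕1⊕1⊕0⊕0⊕1⊕1⊕0⊕1⊕1⊕0⊕1 = 0
s4 (pos 4,5,6,7,12,13,14,15,20,21,22,23,28,29,30,31): 0⊕1⊕1⊕1⊕1⊕0⊕1⊕0⊕0⊕0⊕1⊕0⊕1⊕0⊕0⊕1 = 0
s8 (pos 8,9,10,11,12,13,14,15,24,25,26,27,28,29,30,31): 1⊕0⊕0⊕1⊕1⊕0⊕1⊕0⊕0⊕0⊕1⊕1⊕1⊕0⊕0⊕1 = 0
s16 (pos 16,17,18,19,20,21,22,23,24,25,26,27,28,29,30,31): 1⊕0⊕0⊕1⊕0⊕0⊕1⊕0⊕0⊕0⊕1⊕1⊕1⊕0⊕0⊕1 = 1
Syndrome s16…s1 = 10001 → error at position 17.
Flip position 17: 0010111100110101001001000111001 → 0010111100110101101001000111001
Read data bits from positions 3,5,6,7,9,10,11,12,13,14,15,17,18,19,20,21,22,23,24,25,26,27,28,29,30,31: 11110011010101001000111001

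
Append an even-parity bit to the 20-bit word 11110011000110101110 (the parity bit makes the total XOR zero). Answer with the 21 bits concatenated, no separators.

XOR of the 20 data bits: 1⊕1⊕1⊕1⊕0⊕0⊕1⊕1⊕0⊕0⊕0⊕1⊕1⊕0⊕1⊕0⊕1⊕1⊕1⊕0 = 0
Parity bit = 0 (so all 21 bits XOR to 0).

111100110001101011100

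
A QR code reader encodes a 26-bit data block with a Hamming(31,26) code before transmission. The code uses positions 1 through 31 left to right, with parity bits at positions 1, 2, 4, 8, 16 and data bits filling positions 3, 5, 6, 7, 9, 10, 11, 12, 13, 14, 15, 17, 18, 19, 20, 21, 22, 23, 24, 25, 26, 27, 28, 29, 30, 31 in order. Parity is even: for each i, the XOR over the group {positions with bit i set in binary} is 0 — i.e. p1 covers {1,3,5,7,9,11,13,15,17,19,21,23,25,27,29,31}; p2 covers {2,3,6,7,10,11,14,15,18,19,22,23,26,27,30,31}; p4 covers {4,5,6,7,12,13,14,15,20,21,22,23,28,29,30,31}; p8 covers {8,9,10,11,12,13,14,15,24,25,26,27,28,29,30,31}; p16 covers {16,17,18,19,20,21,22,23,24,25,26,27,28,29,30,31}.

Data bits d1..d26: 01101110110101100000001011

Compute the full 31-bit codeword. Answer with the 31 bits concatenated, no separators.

Place data at non-parity positions: p1 p2 0 p4 1 1 0 p8 1 1 1 0 1 1 0 p16 1 0 1 1 0 0 0 0 0 0 0 1 0 1 1
p1 (pos 1,3,5,7,9,11,13,15,17,19,21,23,25,27,29,31): XOR of data positions = 0⊕1⊕0⊕1⊕1⊕1⊕0⊕1⊕1⊕0⊕0⊕0⊕0⊕0⊕1 = 1
p2 (pos 2,3,6,7,10,11,14,15,18,19,22,23,26,27,30,31): XOR of data positions = 0⊕1⊕0⊕1⊕1⊕1⊕0⊕0⊕1⊕0⊕0⊕0⊕0⊕1⊕1 = 1
p4 (pos 4,5,6,7,12,13,14,15,20,21,22,23,28,29,30,31): XOR of data positions = 1⊕1⊕0⊕0⊕1⊕1⊕0⊕1⊕0⊕0⊕0⊕1⊕0⊕1⊕1 = 0
p8 (pos 8,9,10,11,12,13,14,15,24,25,26,27,28,29,30,31): XOR of data positions = 1⊕1⊕1⊕0⊕1⊕1⊕0⊕0⊕0⊕0⊕0⊕1⊕0⊕1⊕1 = 0
p16 (pos 16,17,18,19,20,21,22,23,24,25,26,27,28,29,30,31): XOR of data positions = 1⊕0⊕1⊕1⊕0⊕0⊕0⊕0⊕0⊕0⊕0⊕1⊕0⊕1⊕1 = 0
Codeword: 1100110011101100101100000001011

1100110011101100101100000001011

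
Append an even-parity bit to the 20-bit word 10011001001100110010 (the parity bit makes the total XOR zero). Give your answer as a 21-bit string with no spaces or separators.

100110010011001100101

XOR of the 20 data bits: 1⊕0⊕0⊕1⊕1⊕0⊕0⊕1⊕0⊕0⊕1⊕1⊕0⊕0⊕1⊕1⊕0⊕0⊕1⊕0 = 1
Parity bit = 1 (so all 21 bits XOR to 0).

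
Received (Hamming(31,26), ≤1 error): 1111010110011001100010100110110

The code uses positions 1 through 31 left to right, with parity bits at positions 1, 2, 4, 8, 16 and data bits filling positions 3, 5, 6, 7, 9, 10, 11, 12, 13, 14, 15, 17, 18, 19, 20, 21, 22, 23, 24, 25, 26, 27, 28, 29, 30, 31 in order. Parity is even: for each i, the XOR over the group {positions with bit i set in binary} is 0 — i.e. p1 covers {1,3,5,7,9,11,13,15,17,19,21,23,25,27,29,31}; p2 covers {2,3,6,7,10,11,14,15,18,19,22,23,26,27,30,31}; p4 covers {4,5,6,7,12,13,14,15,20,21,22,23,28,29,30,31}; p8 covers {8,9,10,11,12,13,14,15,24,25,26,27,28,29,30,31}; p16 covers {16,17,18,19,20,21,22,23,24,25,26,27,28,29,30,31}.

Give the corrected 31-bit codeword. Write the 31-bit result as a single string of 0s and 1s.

1101010110011001100010100110110

s1 (pos 1,3,5,7,9,11,13,15,17,19,21,23,25,27,29,31): 1⊕1⊕0⊕0⊕1⊕0⊕1⊕0⊕1⊕0⊕1⊕1⊕0⊕1⊕1⊕0 = 1
s2 (pos 2,3,6,7,10,11,14,15,18,19,22,23,26,27,30,31): 1⊕1⊕1⊕0⊕0⊕0⊕0⊕0⊕0⊕0⊕0⊕1⊕1⊕1⊕1⊕0 = 1
s4 (pos 4,5,6,7,12,13,14,15,20,21,22,23,28,29,30,31): 1⊕0⊕1⊕0⊕1⊕1⊕0⊕0⊕0⊕1⊕0⊕1⊕0⊕1⊕1⊕0 = 0
s8 (pos 8,9,10,11,12,13,14,15,24,25,26,27,28,29,30,31): 1⊕1⊕0⊕0⊕1⊕1⊕0⊕0⊕0⊕0⊕1⊕1⊕0⊕1⊕1⊕0 = 0
s16 (pos 16,17,18,19,20,21,22,23,24,25,26,27,28,29,30,31): 1⊕1⊕0⊕0⊕0⊕1⊕0⊕1⊕0⊕0⊕1⊕1⊕0⊕1⊕1⊕0 = 0
Syndrome s16…s1 = 00011 → error at position 3.
Flip position 3: 1111010110011001100010100110110 → 1101010110011001100010100110110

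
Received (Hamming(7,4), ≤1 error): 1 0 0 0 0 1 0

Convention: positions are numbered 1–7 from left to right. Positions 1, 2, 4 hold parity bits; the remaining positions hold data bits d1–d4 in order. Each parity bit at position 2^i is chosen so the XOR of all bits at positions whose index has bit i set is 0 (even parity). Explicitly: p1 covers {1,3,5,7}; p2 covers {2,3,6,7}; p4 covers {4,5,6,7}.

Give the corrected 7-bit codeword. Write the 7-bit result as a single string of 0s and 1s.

s1 (pos 1,3,5,7): 1⊕0⊕0⊕0 = 1
s2 (pos 2,3,6,7): 0⊕0⊕1⊕0 = 1
s4 (pos 4,5,6,7): 0⊕0⊕1⊕0 = 1
Syndrome s4…s1 = 111 → error at position 7.
Flip position 7: 1000010 → 1000011

1000011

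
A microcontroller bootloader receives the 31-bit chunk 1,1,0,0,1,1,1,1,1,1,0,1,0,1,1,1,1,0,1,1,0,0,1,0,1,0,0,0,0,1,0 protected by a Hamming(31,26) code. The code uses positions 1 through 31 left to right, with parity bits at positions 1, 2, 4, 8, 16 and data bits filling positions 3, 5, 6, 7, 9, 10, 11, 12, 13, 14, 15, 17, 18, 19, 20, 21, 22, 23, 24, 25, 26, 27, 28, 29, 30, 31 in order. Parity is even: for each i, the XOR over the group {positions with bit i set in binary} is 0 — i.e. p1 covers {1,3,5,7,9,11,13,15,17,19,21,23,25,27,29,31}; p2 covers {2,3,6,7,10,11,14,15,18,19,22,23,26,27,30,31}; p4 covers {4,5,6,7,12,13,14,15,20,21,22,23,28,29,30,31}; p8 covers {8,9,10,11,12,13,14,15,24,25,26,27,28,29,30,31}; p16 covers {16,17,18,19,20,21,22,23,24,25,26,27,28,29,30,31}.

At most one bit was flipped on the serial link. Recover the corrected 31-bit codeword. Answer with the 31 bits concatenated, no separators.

s1 (pos 1,3,5,7,9,11,13,15,17,19,21,23,25,27,29,31): 1⊕0⊕1⊕1⊕1⊕0⊕0⊕1⊕1⊕1⊕0⊕1⊕1⊕0⊕0⊕0 = 1
s2 (pos 2,3,6,7,10,11,14,15,18,19,22,23,26,27,30,31): 1⊕0⊕1⊕1⊕1⊕0⊕1⊕1⊕0⊕1⊕0⊕1⊕0⊕0⊕1⊕0 = 1
s4 (pos 4,5,6,7,12,13,14,15,20,21,22,23,28,29,30,31): 0⊕1⊕1⊕1⊕1⊕0⊕1⊕1⊕1⊕0⊕0⊕1⊕0⊕0⊕1⊕0 = 1
s8 (pos 8,9,10,11,12,13,14,15,24,25,26,27,28,29,30,31): 1⊕1⊕1⊕0⊕1⊕0⊕1⊕1⊕0⊕1⊕0⊕0⊕0⊕0⊕1⊕0 = 0
s16 (pos 16,17,18,19,20,21,22,23,24,25,26,27,28,29,30,31): 1⊕1⊕0⊕1⊕1⊕0⊕0⊕1⊕0⊕1⊕0⊕0⊕0⊕0⊕1⊕0 = 1
Syndrome s16…s1 = 10111 → error at position 23.
Flip position 23: 1100111111010111101100101000010 → 1100111111010111101100001000010

1100111111010111101100001000010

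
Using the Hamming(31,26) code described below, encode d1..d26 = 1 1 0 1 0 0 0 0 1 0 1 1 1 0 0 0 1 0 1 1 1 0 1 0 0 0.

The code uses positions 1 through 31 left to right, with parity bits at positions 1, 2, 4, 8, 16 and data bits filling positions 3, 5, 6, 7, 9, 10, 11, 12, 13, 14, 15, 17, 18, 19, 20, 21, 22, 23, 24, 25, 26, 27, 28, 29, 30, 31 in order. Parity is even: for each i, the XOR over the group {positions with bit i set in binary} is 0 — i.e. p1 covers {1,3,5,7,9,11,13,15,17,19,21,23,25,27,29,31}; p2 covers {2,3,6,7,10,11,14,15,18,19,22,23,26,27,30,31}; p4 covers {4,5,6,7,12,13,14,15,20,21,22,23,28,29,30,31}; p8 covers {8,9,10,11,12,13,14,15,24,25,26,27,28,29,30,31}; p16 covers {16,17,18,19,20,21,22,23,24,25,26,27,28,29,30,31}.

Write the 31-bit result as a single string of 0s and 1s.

1010101000001011110001011101000

Place data at non-parity positions: p1 p2 1 p4 1 0 1 p8 0 0 0 0 1 0 1 p16 1 1 0 0 0 1 0 1 1 1 0 1 0 0 0
p1 (pos 1,3,5,7,9,11,13,15,17,19,21,23,25,27,29,31): XOR of data positions = 1⊕1⊕1⊕0⊕0⊕1⊕1⊕1⊕0⊕0⊕0⊕1⊕0⊕0⊕0 = 1
p2 (pos 2,3,6,7,10,11,14,15,18,19,22,23,26,27,30,31): XOR of data positions = 1⊕0⊕1⊕0⊕0⊕0⊕1⊕1⊕0⊕1⊕0⊕1⊕0⊕0⊕0 = 0
p4 (pos 4,5,6,7,12,13,14,15,20,21,22,23,28,29,30,31): XOR of data positions = 1⊕0⊕1⊕0⊕1⊕0⊕1⊕0⊕0⊕1⊕0⊕1⊕0⊕0⊕0 = 0
p8 (pos 8,9,10,11,12,13,14,15,24,25,26,27,28,29,30,31): XOR of data positions = 0⊕0⊕0⊕0⊕1⊕0⊕1⊕1⊕1⊕1⊕0⊕1⊕0⊕0⊕0 = 0
p16 (pos 16,17,18,19,20,21,22,23,24,25,26,27,28,29,30,31): XOR of data positions = 1⊕1⊕0⊕0⊕0⊕1⊕0⊕1⊕1⊕1⊕0⊕1⊕0⊕0⊕0 = 1
Codeword: 1010101000001011110001011101000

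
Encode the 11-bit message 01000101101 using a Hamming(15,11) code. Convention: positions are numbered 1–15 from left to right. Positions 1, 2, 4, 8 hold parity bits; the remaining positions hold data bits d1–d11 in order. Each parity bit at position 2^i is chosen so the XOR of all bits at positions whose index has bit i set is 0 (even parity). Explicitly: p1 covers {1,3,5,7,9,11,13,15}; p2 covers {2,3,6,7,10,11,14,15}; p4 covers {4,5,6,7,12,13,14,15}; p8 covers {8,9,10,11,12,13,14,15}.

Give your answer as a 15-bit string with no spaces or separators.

Place data at non-parity positions: p1 p2 0 p4 1 0 0 p8 0 1 0 1 1 0 1
p1 (pos 1,3,5,7,9,11,13,15): XOR of data positions = 0⊕1⊕0⊕0⊕0⊕1⊕1 = 1
p2 (pos 2,3,6,7,10,11,14,15): XOR of data positions = 0⊕0⊕0⊕1⊕0⊕0⊕1 = 0
p4 (pos 4,5,6,7,12,13,14,15): XOR of data positions = 1⊕0⊕0⊕1⊕1⊕0⊕1 = 0
p8 (pos 8,9,10,11,12,13,14,15): XOR of data positions = 0⊕1⊕0⊕1⊕1⊕0⊕1 = 0
Codeword: 100010000101101

100010000101101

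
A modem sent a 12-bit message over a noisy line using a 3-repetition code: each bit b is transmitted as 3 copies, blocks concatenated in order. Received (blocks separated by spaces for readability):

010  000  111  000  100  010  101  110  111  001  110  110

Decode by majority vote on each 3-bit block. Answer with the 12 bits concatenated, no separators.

Block 1 (010): 1 one → 0
Block 2 (000): 0 ones → 0
Block 3 (111): 3 ones → 1
Block 4 (000): 0 ones → 0
Block 5 (100): 1 one → 0
Block 6 (010): 1 one → 0
Block 7 (101): 2 ones → 1
Block 8 (110): 2 ones → 1
Block 9 (111): 3 ones → 1
Block 10 (001): 1 one → 0
Block 11 (110): 2 ones → 1
Block 12 (110): 2 ones → 1

001000111011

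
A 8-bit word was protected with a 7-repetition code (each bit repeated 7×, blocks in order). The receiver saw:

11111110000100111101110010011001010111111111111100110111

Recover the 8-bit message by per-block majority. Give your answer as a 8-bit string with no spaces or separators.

Block 1 (1111111): 7 ones → 1
Block 2 (0000100): 1 one → 0
Block 3 (1111011): 6 ones → 1
Block 4 (1001001): 3 ones → 0
Block 5 (1001010): 3 ones → 0
Block 6 (1111111): 7 ones → 1
Block 7 (1111110): 6 ones → 1
Block 8 (0110111): 5 ones → 1

10100111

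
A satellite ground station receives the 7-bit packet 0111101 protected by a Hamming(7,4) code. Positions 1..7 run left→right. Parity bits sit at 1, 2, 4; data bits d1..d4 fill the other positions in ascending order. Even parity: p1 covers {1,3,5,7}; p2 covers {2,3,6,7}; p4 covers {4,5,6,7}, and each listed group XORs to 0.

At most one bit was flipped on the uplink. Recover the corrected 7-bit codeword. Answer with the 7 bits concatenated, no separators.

s1 (pos 1,3,5,7): 0⊕1⊕1⊕1 = 1
s2 (pos 2,3,6,7): 1⊕1⊕0⊕1 = 1
s4 (pos 4,5,6,7): 1⊕1⊕0⊕1 = 1
Syndrome s4…s1 = 111 → error at position 7.
Flip position 7: 0111101 → 0111100

0111100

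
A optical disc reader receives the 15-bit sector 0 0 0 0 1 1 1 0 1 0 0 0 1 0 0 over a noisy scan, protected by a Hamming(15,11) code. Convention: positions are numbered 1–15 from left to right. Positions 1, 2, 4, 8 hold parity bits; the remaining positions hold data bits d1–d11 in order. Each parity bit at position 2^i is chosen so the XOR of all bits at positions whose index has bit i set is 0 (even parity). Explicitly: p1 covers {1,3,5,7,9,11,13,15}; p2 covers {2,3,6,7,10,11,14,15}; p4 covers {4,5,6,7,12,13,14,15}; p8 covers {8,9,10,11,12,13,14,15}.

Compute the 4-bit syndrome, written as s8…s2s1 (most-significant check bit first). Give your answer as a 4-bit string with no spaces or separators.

s1 (pos 1,3,5,7,9,11,13,15): 0⊕0⊕1⊕1⊕1⊕0⊕1⊕0 = 0
s2 (pos 2,3,6,7,10,11,14,15): 0⊕0⊕1⊕1⊕0⊕0⊕0⊕0 = 0
s4 (pos 4,5,6,7,12,13,14,15): 0⊕1⊕1⊕1⊕0⊕1⊕0⊕0 = 0
s8 (pos 8,9,10,11,12,13,14,15): 0⊕1⊕0⊕0⊕0⊕1⊕0⊕0 = 0
Syndrome s8…s1 = 0000 → no error.

0000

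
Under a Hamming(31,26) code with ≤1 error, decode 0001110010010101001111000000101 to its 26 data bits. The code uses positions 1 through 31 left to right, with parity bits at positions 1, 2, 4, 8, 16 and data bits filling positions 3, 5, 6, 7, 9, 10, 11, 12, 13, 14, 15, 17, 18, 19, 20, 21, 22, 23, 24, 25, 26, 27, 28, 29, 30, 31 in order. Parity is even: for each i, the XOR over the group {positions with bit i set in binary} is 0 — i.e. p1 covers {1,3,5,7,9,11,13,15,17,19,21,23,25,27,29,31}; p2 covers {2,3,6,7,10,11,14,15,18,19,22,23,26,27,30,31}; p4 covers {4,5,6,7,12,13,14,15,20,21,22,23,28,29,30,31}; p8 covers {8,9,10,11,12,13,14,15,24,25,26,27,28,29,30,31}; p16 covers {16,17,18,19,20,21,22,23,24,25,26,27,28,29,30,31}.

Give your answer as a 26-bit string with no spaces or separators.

s1 (pos 1,3,5,7,9,11,13,15,17,19,21,23,25,27,29,31): 0⊕0⊕1⊕0⊕1⊕0⊕0⊕0⊕0⊕1⊕1⊕0⊕0⊕0⊕1⊕1 = 0
s2 (pos 2,3,6,7,10,11,14,15,18,19,22,23,26,27,30,31): 0⊕0⊕1⊕0⊕0⊕0⊕1⊕0⊕0⊕1⊕1⊕0⊕0⊕0⊕0⊕1 = 1
s4 (pos 4,5,6,7,12,13,14,15,20,21,22,23,28,29,30,31): 1⊕1⊕1⊕0⊕1⊕0⊕1⊕0⊕1⊕1⊕1⊕0⊕0⊕1⊕0⊕1 = 0
s8 (pos 8,9,10,11,12,13,14,15,24,25,26,27,28,29,30,31): 0⊕1⊕0⊕0⊕1⊕0⊕1⊕0⊕0⊕0⊕0⊕0⊕0⊕1⊕0⊕1 = 1
s16 (pos 16,17,18,19,20,21,22,23,24,25,26,27,28,29,30,31): 1⊕0⊕0⊕1⊕1⊕1⊕1⊕0⊕0⊕0⊕0⊕0⊕0⊕1⊕0⊕1 = 1
Syndrome s16…s1 = 11010 → error at position 26.
Flip position 26: 0001110010010101001111000000101 → 0001110010010101001111000100101
Read data bits from positions 3,5,6,7,9,10,11,12,13,14,15,17,18,19,20,21,22,23,24,25,26,27,28,29,30,31: 01101001010001111000100101

01101001010001111000100101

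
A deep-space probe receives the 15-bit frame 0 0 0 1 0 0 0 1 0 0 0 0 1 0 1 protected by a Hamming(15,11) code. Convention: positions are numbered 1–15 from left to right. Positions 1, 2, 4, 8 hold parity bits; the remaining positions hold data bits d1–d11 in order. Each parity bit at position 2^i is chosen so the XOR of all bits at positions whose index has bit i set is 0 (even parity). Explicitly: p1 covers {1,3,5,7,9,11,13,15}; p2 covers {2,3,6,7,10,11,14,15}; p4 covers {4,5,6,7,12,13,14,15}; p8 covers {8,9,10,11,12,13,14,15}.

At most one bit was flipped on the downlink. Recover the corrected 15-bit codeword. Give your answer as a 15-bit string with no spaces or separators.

s1 (pos 1,3,5,7,9,11,13,15): 0⊕0⊕0⊕0⊕0⊕0⊕1⊕1 = 0
s2 (pos 2,3,6,7,10,11,14,15): 0⊕0⊕0⊕0⊕0⊕0⊕0⊕1 = 1
s4 (pos 4,5,6,7,12,13,14,15): 1⊕0⊕0⊕0⊕0⊕1⊕0⊕1 = 1
s8 (pos 8,9,10,11,12,13,14,15): 1⊕0⊕0⊕0⊕0⊕1⊕0⊕1 = 1
Syndrome s8…s1 = 1110 → error at position 14.
Flip position 14: 000100010000101 → 000100010000111

000100010000111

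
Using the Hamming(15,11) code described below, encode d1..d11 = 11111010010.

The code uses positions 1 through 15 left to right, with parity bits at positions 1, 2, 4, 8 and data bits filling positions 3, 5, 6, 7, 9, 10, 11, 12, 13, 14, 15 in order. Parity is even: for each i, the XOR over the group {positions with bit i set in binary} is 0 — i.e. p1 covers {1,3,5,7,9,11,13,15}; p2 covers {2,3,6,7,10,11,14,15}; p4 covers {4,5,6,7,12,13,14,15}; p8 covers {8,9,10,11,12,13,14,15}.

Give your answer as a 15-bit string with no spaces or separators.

Place data at non-parity positions: p1 p2 1 p4 1 1 1 p8 1 0 1 0 0 1 0
p1 (pos 1,3,5,7,9,11,13,15): XOR of data positions = 1⊕1⊕1⊕1⊕1⊕0⊕0 = 1
p2 (pos 2,3,6,7,10,11,14,15): XOR of data positions = 1⊕1⊕1⊕0⊕1⊕1⊕0 = 1
p4 (pos 4,5,6,7,12,13,14,15): XOR of data positions = 1⊕1⊕1⊕0⊕0⊕1⊕0 = 0
p8 (pos 8,9,10,11,12,13,14,15): XOR of data positions = 1⊕0⊕1⊕0⊕0⊕1⊕0 = 1
Codeword: 111011111010010

111011111010010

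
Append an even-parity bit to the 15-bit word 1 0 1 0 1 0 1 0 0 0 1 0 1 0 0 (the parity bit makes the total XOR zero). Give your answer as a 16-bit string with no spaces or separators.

XOR of the 15 data bits: 1⊕0⊕1⊕0⊕1⊕0⊕1⊕0⊕0⊕0⊕1⊕0⊕1⊕0⊕0 = 0
Parity bit = 0 (so all 16 bits XOR to 0).

1010101000101000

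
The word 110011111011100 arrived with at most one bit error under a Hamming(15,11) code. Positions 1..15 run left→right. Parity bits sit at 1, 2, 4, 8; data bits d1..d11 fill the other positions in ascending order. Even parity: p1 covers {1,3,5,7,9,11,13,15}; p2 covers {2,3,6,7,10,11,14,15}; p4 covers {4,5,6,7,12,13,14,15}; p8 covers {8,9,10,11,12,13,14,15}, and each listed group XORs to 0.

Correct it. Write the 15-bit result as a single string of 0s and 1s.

110011111010100

s1 (pos 1,3,5,7,9,11,13,15): 1⊕0⊕1⊕1⊕1⊕1⊕1⊕0 = 0
s2 (pos 2,3,6,7,10,11,14,15): 1⊕0⊕1⊕1⊕0⊕1⊕0⊕0 = 0
s4 (pos 4,5,6,7,12,13,14,15): 0⊕1⊕1⊕1⊕1⊕1⊕0⊕0 = 1
s8 (pos 8,9,10,11,12,13,14,15): 1⊕1⊕0⊕1⊕1⊕1⊕0⊕0 = 1
Syndrome s8…s1 = 1100 → error at position 12.
Flip position 12: 110011111011100 → 110011111010100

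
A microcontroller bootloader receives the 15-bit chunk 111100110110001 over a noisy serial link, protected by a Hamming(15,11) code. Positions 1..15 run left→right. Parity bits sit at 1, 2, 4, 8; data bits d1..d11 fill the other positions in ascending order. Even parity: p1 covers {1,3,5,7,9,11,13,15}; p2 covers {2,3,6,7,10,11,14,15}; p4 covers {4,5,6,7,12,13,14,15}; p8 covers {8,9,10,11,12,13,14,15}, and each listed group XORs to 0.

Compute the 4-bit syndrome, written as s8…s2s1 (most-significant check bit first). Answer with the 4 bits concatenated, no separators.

0101

s1 (pos 1,3,5,7,9,11,13,15): 1⊕1⊕0⊕1⊕0⊕1⊕0⊕1 = 1
s2 (pos 2,3,6,7,10,11,14,15): 1⊕1⊕0⊕1⊕1⊕1⊕0⊕1 = 0
s4 (pos 4,5,6,7,12,13,14,15): 1⊕0⊕0⊕1⊕0⊕0⊕0⊕1 = 1
s8 (pos 8,9,10,11,12,13,14,15): 1⊕0⊕1⊕1⊕0⊕0⊕0⊕1 = 0
Syndrome s8…s1 = 0101 → error at position 5.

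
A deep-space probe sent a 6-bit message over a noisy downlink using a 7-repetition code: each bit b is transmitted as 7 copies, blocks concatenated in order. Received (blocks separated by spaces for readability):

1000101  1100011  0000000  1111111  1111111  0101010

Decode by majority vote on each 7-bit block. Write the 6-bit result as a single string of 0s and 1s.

Block 1 (1000101): 3 ones → 0
Block 2 (1100011): 4 ones → 1
Block 3 (0000000): 0 ones → 0
Block 4 (1111111): 7 ones → 1
Block 5 (1111111): 7 ones → 1
Block 6 (0101010): 3 ones → 0

010110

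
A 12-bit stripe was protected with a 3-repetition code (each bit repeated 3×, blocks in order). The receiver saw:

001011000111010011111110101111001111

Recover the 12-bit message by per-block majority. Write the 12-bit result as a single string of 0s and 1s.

Block 1 (001): 1 one → 0
Block 2 (011): 2 ones → 1
Block 3 (000): 0 ones → 0
Block 4 (111): 3 ones → 1
Block 5 (010): 1 one → 0
Block 6 (011): 2 ones → 1
Block 7 (111): 3 ones → 1
Block 8 (110): 2 ones → 1
Block 9 (101): 2 ones → 1
Block 10 (111): 3 ones → 1
Block 11 (001): 1 one → 0
Block 12 (111): 3 ones → 1

010101111101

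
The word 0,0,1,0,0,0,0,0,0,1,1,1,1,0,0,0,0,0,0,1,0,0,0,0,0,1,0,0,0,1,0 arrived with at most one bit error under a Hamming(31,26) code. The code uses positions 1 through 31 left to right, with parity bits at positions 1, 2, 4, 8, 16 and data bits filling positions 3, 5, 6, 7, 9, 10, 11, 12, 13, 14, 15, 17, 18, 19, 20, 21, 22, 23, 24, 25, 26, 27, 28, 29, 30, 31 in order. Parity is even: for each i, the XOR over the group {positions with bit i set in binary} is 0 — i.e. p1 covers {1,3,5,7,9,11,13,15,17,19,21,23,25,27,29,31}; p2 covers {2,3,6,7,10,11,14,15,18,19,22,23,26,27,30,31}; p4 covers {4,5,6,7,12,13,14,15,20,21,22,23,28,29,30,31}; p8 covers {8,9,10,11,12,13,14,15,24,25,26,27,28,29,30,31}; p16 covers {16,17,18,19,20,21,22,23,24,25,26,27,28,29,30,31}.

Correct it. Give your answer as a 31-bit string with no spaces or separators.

s1 (pos 1,3,5,7,9,11,13,15,17,19,21,23,25,27,29,31): 0⊕1⊕0⊕0⊕0⊕1⊕1⊕0⊕0⊕0⊕0⊕0⊕0⊕0⊕0⊕0 = 1
s2 (pos 2,3,6,7,10,11,14,15,18,19,22,23,26,27,30,31): 0⊕1⊕0⊕0⊕1⊕1⊕0⊕0⊕0⊕0⊕0⊕0⊕1⊕0⊕1⊕0 = 1
s4 (pos 4,5,6,7,12,13,14,15,20,21,22,23,28,29,30,31): 0⊕0⊕0⊕0⊕1⊕1⊕0⊕0⊕1⊕0⊕0⊕0⊕0⊕0⊕1⊕0 = 0
s8 (pos 8,9,10,11,12,13,14,15,24,25,26,27,28,29,30,31): 0⊕0⊕1⊕1⊕1⊕1⊕0⊕0⊕0⊕0⊕1⊕0⊕0⊕0⊕1⊕0 = 0
s16 (pos 16,17,18,19,20,21,22,23,24,25,26,27,28,29,30,31): 0⊕0⊕0⊕0⊕1⊕0⊕0⊕0⊕0⊕0⊕1⊕0⊕0⊕0⊕1⊕0 = 1
Syndrome s16…s1 = 10011 → error at position 19.
Flip position 19: 0010000001111000000100000100010 → 0010000001111000001100000100010

0010000001111000001100000100010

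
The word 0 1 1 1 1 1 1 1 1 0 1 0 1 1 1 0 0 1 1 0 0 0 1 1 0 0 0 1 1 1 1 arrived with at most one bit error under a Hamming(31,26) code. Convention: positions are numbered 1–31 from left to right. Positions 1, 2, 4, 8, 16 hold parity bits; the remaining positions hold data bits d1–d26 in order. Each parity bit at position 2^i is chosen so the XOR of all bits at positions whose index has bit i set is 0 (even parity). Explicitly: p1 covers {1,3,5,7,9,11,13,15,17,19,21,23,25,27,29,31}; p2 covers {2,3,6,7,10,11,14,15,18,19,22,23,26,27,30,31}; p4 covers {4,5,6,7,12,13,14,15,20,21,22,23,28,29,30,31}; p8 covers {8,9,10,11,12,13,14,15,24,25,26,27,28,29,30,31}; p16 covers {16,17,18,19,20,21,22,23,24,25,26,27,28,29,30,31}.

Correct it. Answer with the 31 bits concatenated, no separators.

s1 (pos 1,3,5,7,9,11,13,15,17,19,21,23,25,27,29,31): 0⊕1⊕1⊕1⊕1⊕1⊕1⊕1⊕0⊕1⊕0⊕1⊕0⊕0⊕1⊕1 = 1
s2 (pos 2,3,6,7,10,11,14,15,18,19,22,23,26,27,30,31): 1⊕1⊕1⊕1⊕0⊕1⊕1⊕1⊕1⊕1⊕0⊕1⊕0⊕0⊕1⊕1 = 0
s4 (pos 4,5,6,7,12,13,14,15,20,21,22,23,28,29,30,31): 1⊕1⊕1⊕1⊕0⊕1⊕1⊕1⊕0⊕0⊕0⊕1⊕1⊕1⊕1⊕1 = 0
s8 (pos 8,9,10,11,12,13,14,15,24,25,26,27,28,29,30,31): 1⊕1⊕0⊕1⊕0⊕1⊕1⊕1⊕1⊕0⊕0⊕0⊕1⊕1⊕1⊕1 = 1
s16 (pos 16,17,18,19,20,21,22,23,24,25,26,27,28,29,30,31): 0⊕0⊕1⊕1⊕0⊕0⊕0⊕1⊕1⊕0⊕0⊕0⊕1⊕1⊕1⊕1 = 0
Syndrome s16…s1 = 01001 → error at position 9.
Flip position 9: 0111111110101110011000110001111 → 0111111100101110011000110001111

0111111100101110011000110001111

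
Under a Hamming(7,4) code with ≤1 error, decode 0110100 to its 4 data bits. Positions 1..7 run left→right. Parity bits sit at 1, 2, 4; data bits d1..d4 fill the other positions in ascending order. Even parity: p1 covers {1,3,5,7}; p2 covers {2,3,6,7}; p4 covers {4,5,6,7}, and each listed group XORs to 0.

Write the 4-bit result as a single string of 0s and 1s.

1100

s1 (pos 1,3,5,7): 0⊕1⊕1⊕0 = 0
s2 (pos 2,3,6,7): 1⊕1⊕0⊕0 = 0
s4 (pos 4,5,6,7): 0⊕1⊕0⊕0 = 1
Syndrome s4…s1 = 100 → error at position 4.
Flip position 4: 0110100 → 0111100
Read data bits from positions 3,5,6,7: 1100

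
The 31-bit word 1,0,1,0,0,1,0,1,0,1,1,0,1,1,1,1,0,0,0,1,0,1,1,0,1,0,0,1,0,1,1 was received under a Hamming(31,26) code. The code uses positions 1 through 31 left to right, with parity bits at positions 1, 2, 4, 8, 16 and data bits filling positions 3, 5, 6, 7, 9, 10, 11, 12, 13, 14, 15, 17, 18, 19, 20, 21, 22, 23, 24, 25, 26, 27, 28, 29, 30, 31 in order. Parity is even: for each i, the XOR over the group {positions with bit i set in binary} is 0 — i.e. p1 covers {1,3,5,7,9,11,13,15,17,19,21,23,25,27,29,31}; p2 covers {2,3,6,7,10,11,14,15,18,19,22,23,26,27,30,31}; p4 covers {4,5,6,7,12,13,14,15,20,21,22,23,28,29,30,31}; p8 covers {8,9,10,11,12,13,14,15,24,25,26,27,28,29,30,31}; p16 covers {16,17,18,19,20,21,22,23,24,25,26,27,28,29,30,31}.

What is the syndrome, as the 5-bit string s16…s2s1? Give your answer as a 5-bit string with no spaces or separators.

00000

s1 (pos 1,3,5,7,9,11,13,15,17,19,21,23,25,27,29,31): 1⊕1⊕0⊕0⊕0⊕1⊕1⊕1⊕0⊕0⊕0⊕1⊕1⊕0⊕0⊕1 = 0
s2 (pos 2,3,6,7,10,11,14,15,18,19,22,23,26,27,30,31): 0⊕1⊕1⊕0⊕1⊕1⊕1⊕1⊕0⊕0⊕1⊕1⊕0⊕0⊕1⊕1 = 0
s4 (pos 4,5,6,7,12,13,14,15,20,21,22,23,28,29,30,31): 0⊕0⊕1⊕0⊕0⊕1⊕1⊕1⊕1⊕0⊕1⊕1⊕1⊕0⊕1⊕1 = 0
s8 (pos 8,9,10,11,12,13,14,15,24,25,26,27,28,29,30,31): 1⊕0⊕1⊕1⊕0⊕1⊕1⊕1⊕0⊕1⊕0⊕0⊕1⊕0⊕1⊕1 = 0
s16 (pos 16,17,18,19,20,21,22,23,24,25,26,27,28,29,30,31): 1⊕0⊕0⊕0⊕1⊕0⊕1⊕1⊕0⊕1⊕0⊕0⊕1⊕0⊕1⊕1 = 0
Syndrome s16…s1 = 00000 → no error.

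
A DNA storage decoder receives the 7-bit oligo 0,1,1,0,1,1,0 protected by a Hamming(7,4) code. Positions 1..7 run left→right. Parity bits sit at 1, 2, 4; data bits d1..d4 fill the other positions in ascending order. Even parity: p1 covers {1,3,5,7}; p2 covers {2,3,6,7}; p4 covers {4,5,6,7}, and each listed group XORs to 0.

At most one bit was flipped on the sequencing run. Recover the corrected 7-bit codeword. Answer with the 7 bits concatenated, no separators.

s1 (pos 1,3,5,7): 0⊕1⊕1⊕0 = 0
s2 (pos 2,3,6,7): 1⊕1⊕1⊕0 = 1
s4 (pos 4,5,6,7): 0⊕1⊕1⊕0 = 0
Syndrome s4…s1 = 010 → error at position 2.
Flip position 2: 0110110 → 0010110

0010110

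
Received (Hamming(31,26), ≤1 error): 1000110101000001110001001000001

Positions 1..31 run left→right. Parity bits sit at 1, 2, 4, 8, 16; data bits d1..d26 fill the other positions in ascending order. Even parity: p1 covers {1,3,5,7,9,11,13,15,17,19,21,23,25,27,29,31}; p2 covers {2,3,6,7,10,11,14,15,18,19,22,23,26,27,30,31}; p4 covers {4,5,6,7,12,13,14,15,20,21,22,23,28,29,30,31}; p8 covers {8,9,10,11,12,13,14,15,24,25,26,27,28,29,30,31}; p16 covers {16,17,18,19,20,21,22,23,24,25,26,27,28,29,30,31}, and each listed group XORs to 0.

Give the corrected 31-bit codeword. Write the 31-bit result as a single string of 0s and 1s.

1010110101000001110001001000001

s1 (pos 1,3,5,7,9,11,13,15,17,19,21,23,25,27,29,31): 1⊕0⊕1⊕0⊕0⊕0⊕0⊕0⊕1⊕0⊕0⊕0⊕1⊕0⊕0⊕1 = 1
s2 (pos 2,3,6,7,10,11,14,15,18,19,22,23,26,27,30,31): 0⊕0⊕1⊕0⊕1⊕0⊕0⊕0⊕1⊕0⊕1⊕0⊕0⊕0⊕0⊕1 = 1
s4 (pos 4,5,6,7,12,13,14,15,20,21,22,23,28,29,30,31): 0⊕1⊕1⊕0⊕0⊕0⊕0⊕0⊕0⊕0⊕1⊕0⊕0⊕0⊕0⊕1 = 0
s8 (pos 8,9,10,11,12,13,14,15,24,25,26,27,28,29,30,31): 1⊕0⊕1⊕0⊕0⊕0⊕0⊕0⊕0⊕1⊕0⊕0⊕0⊕0⊕0⊕1 = 0
s16 (pos 16,17,18,19,20,21,22,23,24,25,26,27,28,29,30,31): 1⊕1⊕1⊕0⊕0⊕0⊕1⊕0⊕0⊕1⊕0⊕0⊕0⊕0⊕0⊕1 = 0
Syndrome s16…s1 = 00011 → error at position 3.
Flip position 3: 1000110101000001110001001000001 → 1010110101000001110001001000001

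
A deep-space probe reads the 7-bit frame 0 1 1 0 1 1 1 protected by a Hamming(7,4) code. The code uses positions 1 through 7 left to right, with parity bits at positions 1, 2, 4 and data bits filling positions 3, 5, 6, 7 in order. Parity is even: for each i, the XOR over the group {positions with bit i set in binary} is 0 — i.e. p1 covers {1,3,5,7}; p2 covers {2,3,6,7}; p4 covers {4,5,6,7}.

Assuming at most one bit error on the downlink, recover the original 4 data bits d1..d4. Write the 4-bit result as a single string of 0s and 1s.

s1 (pos 1,3,5,7): 0⊕1⊕1⊕1 = 1
s2 (pos 2,3,6,7): 1⊕1⊕1⊕1 = 0
s4 (pos 4,5,6,7): 0⊕1⊕1⊕1 = 1
Syndrome s4…s1 = 101 → error at position 5.
Flip position 5: 0110111 → 0110011
Read data bits from positions 3,5,6,7: 1011

1011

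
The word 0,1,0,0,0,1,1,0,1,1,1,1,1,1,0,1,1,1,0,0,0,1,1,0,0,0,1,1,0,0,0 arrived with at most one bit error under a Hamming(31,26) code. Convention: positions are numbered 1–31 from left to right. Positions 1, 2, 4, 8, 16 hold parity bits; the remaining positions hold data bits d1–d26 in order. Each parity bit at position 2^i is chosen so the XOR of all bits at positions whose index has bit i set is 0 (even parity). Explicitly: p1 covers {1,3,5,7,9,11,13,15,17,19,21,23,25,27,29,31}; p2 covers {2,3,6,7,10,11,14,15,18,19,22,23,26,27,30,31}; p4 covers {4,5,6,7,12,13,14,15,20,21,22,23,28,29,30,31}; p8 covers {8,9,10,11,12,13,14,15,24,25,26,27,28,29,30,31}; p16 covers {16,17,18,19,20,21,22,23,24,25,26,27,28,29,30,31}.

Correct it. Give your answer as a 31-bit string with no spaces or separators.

0100011011111101010001100011000

s1 (pos 1,3,5,7,9,11,13,15,17,19,21,23,25,27,29,31): 0⊕0⊕0⊕1⊕1⊕1⊕1⊕0⊕1⊕0⊕0⊕1⊕0⊕1⊕0⊕0 = 1
s2 (pos 2,3,6,7,10,11,14,15,18,19,22,23,26,27,30,31): 1⊕0⊕1⊕1⊕1⊕1⊕1⊕0⊕1⊕0⊕1⊕1⊕0⊕1⊕0⊕0 = 0
s4 (pos 4,5,6,7,12,13,14,15,20,21,22,23,28,29,30,31): 0⊕0⊕1⊕1⊕1⊕1⊕1⊕0⊕0⊕0⊕1⊕1⊕1⊕0⊕0⊕0 = 0
s8 (pos 8,9,10,11,12,13,14,15,24,25,26,27,28,29,30,31): 0⊕1⊕1⊕1⊕1⊕1⊕1⊕0⊕0⊕0⊕0⊕1⊕1⊕0⊕0⊕0 = 0
s16 (pos 16,17,18,19,20,21,22,23,24,25,26,27,28,29,30,31): 1⊕1⊕1⊕0⊕0⊕0⊕1⊕1⊕0⊕0⊕0⊕1⊕1⊕0⊕0⊕0 = 1
Syndrome s16…s1 = 10001 → error at position 17.
Flip position 17: 0100011011111101110001100011000 → 0100011011111101010001100011000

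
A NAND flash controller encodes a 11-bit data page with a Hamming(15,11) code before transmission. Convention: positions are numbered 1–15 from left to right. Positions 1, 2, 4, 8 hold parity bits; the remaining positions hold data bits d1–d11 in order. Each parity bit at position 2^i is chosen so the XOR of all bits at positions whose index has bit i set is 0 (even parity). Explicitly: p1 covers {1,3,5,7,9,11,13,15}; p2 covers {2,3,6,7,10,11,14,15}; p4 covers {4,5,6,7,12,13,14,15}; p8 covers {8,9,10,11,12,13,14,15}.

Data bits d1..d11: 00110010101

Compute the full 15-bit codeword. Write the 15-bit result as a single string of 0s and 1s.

000001110010101

Place data at non-parity positions: p1 p2 0 p4 0 1 1 p8 0 0 1 0 1 0 1
p1 (pos 1,3,5,7,9,11,13,15): XOR of data positions = 0⊕0⊕1⊕0⊕1⊕1⊕1 = 0
p2 (pos 2,3,6,7,10,11,14,15): XOR of data positions = 0⊕1⊕1⊕0⊕1⊕0⊕1 = 0
p4 (pos 4,5,6,7,12,13,14,15): XOR of data positions = 0⊕1⊕1⊕0⊕1⊕0⊕1 = 0
p8 (pos 8,9,10,11,12,13,14,15): XOR of data positions = 0⊕0⊕1⊕0⊕1⊕0⊕1 = 1
Codeword: 000001110010101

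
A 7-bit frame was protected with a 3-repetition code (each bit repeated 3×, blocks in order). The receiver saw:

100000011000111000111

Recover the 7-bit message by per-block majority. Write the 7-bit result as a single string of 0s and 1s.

Block 1 (100): 1 one → 0
Block 2 (000): 0 ones → 0
Block 3 (011): 2 ones → 1
Block 4 (000): 0 ones → 0
Block 5 (111): 3 ones → 1
Block 6 (000): 0 ones → 0
Block 7 (111): 3 ones → 1

0010101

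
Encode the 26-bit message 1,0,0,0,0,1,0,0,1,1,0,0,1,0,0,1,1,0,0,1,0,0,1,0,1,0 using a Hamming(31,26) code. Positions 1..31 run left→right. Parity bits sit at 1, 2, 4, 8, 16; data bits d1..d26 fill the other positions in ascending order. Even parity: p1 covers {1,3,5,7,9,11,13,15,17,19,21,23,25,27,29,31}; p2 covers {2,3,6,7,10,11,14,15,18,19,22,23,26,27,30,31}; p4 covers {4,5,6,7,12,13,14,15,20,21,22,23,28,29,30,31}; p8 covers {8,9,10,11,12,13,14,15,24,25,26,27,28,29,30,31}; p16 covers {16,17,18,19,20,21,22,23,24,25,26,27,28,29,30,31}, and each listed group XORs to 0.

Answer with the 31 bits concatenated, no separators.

0010000001001100010011001001010

Place data at non-parity positions: p1 p2 1 p4 0 0 0 p8 0 1 0 0 1 1 0 p16 0 1 0 0 1 1 0 0 1 0 0 1 0 1 0
p1 (pos 1,3,5,7,9,11,13,15,17,19,21,23,25,27,29,31): XOR of data positions = 1⊕0⊕0⊕0⊕0⊕1⊕0⊕0⊕0⊕1⊕0⊕1⊕0⊕0⊕0 = 0
p2 (pos 2,3,6,7,10,11,14,15,18,19,22,23,26,27,30,31): XOR of data positions = 1⊕0⊕0⊕1⊕0⊕1⊕0⊕1⊕0⊕1⊕0⊕0⊕0⊕1⊕0 = 0
p4 (pos 4,5,6,7,12,13,14,15,20,21,22,23,28,29,30,31): XOR of data positions = 0⊕0⊕0⊕0⊕1⊕1⊕0⊕0⊕1⊕1⊕0⊕1⊕0⊕1⊕0 = 0
p8 (pos 8,9,10,11,12,13,14,15,24,25,26,27,28,29,30,31): XOR of data positions = 0⊕1⊕0⊕0⊕1⊕1⊕0⊕0⊕1⊕0⊕0⊕1⊕0⊕1⊕0 = 0
p16 (pos 16,17,18,19,20,21,22,23,24,25,26,27,28,29,30,31): XOR of data positions = 0⊕1⊕0⊕0⊕1⊕1⊕0⊕0⊕1⊕0⊕0⊕1⊕0⊕1⊕0 = 0
Codeword: 0010000001001100010011001001010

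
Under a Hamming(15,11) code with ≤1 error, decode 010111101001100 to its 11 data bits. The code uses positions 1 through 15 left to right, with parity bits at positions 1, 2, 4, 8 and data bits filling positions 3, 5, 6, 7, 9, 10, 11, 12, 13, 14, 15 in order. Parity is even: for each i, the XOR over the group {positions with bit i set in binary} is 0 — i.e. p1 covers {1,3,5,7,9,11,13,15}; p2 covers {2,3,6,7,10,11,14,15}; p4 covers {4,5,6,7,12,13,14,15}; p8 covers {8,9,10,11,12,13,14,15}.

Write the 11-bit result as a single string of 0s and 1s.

01111101100

s1 (pos 1,3,5,7,9,11,13,15): 0⊕0⊕1⊕1⊕1⊕0⊕1⊕0 = 0
s2 (pos 2,3,6,7,10,11,14,15): 1⊕0⊕1⊕1⊕0⊕0⊕0⊕0 = 1
s4 (pos 4,5,6,7,12,13,14,15): 1⊕1⊕1⊕1⊕1⊕1⊕0⊕0 = 0
s8 (pos 8,9,10,11,12,13,14,15): 0⊕1⊕0⊕0⊕1⊕1⊕0⊕0 = 1
Syndrome s8…s1 = 1010 → error at position 10.
Flip position 10: 010111101001100 → 010111101101100
Read data bits from positions 3,5,6,7,9,10,11,12,13,14,15: 01111101100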